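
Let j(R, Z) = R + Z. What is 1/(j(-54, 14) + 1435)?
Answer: 1/1395 ≈ 0.00071685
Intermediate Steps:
1/(j(-54, 14) + 1435) = 1/((-54 + 14) + 1435) = 1/(-40 + 1435) = 1/1395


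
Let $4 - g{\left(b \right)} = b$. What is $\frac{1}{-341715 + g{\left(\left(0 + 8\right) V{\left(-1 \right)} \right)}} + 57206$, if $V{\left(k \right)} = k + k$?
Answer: $\frac{19547004169}{341695} \approx 57206.0$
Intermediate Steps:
$V{\left(k \right)} = 2 k$
$g{\left(b \right)} = 4 - b$
$\frac{1}{-341715 + g{\left(\left(0 + 8\right) V{\left(-1 \right)} \right)}} + 57206 = \frac{1}{-341715 - \left(-4 + \left(0 + 8\right) 2 \left(-1\right)\right)} + 57206 = \frac{1}{-341715 - \left(-4 + 8 \left(-2\right)\right)} + 57206 = \frac{1}{-341715 + \left(4 - -16\right)} + 57206 = \frac{1}{-341715 + \left(4 + 16\right)} + 57206 = \frac{1}{-341715 + 20} + 57206 = \frac{1}{-341695} + 57206 = - \frac{1}{341695} + 57206 = \frac{19547004169}{341695}$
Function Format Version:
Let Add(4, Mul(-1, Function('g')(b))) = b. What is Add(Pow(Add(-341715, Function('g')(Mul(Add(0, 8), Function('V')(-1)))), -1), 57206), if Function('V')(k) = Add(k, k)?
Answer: Rational(19547004169, 341695) ≈ 57206.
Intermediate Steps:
Function('V')(k) = Mul(2, k)
Function('g')(b) = Add(4, Mul(-1, b))
Add(Pow(Add(-341715, Function('g')(Mul(Add(0, 8), Function('V')(-1)))), -1), 57206) = Add(Pow(Add(-341715, Add(4, Mul(-1, Mul(Add(0, 8), Mul(2, -1))))), -1), 57206) = Add(Pow(Add(-341715, Add(4, Mul(-1, Mul(8, -2)))), -1), 57206) = Add(Pow(Add(-341715, Add(4, Mul(-1, -16))), -1), 57206) = Add(Pow(Add(-341715, Add(4, 16)), -1), 57206) = Add(Pow(Add(-341715, 20), -1), 57206) = Add(Pow(-341695, -1), 57206) = Add(Rational(-1, 341695), 57206) = Rational(19547004169, 341695)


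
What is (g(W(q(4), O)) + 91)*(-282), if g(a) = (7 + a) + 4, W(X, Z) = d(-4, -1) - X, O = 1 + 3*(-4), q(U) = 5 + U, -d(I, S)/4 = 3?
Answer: -22842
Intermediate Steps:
d(I, S) = -12 (d(I, S) = -4*3 = -12)
O = -11 (O = 1 - 12 = -11)
W(X, Z) = -12 - X
g(a) = 11 + a
(g(W(q(4), O)) + 91)*(-282) = ((11 + (-12 - (5 + 4))) + 91)*(-282) = ((11 + (-12 - 1*9)) + 91)*(-282) = ((11 + (-12 - 9)) + 91)*(-282) = ((11 - 21) + 91)*(-282) = (-10 + 91)*(-282) = 81*(-282) = -22842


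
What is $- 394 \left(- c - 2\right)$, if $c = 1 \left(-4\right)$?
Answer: $-788$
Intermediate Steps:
$c = -4$
$- 394 \left(- c - 2\right) = - 394 \left(\left(-1\right) \left(-4\right) - 2\right) = - 394 \left(4 - 2\right) = \left(-394\right) 2 = -788$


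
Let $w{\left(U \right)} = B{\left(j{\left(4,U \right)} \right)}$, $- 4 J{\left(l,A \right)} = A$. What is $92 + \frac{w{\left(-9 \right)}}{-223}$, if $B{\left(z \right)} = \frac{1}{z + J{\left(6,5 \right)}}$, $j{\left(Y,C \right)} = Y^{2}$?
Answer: $\frac{1210440}{13157} \approx 92.0$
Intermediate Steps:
$J{\left(l,A \right)} = - \frac{A}{4}$
$B{\left(z \right)} = \frac{1}{- \frac{5}{4} + z}$ ($B{\left(z \right)} = \frac{1}{z - \frac{5}{4}} = \frac{1}{- \frac{5}{4} + z}$)
$w{\left(U \right)} = \frac{4}{59}$ ($w{\left(U \right)} = \frac{4}{-5 + 4 \cdot 4^{2}} = \frac{4}{-5 + 4 \cdot 16} = \frac{4}{-5 + 64} = \frac{4}{59}$)
$92 + \frac{w{\left(-9 \right)}}{-223} = 92 + \frac{1}{-223} \cdot \frac{4}{59} = 92 - \frac{4}{13157} = \frac{1210440}{13157}$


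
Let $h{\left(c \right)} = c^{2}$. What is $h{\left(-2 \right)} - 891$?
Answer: $-887$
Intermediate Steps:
$h{\left(-2 \right)} - 891 = \left(-2\right)^{2} - 891 = 4 - 891 = -887$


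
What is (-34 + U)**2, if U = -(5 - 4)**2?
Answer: 1225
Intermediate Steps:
U = -1 (U = -1*1**2 = -1*1 = -1)
(-34 + U)**2 = (-34 - 1)**2 = (-35)**2 = 1225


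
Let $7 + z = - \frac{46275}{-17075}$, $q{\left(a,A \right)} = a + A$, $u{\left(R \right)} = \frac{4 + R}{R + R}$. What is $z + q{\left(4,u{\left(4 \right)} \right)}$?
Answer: $\frac{485}{683} \approx 0.7101$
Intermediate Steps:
$u{\left(R \right)} = \frac{4 + R}{2 R}$
$q{\left(a,A \right)} = A + a$
$z = - \frac{2930}{683}$ ($z = -7 - \frac{46275}{-17075} = -7 - - \frac{1851}{683} = -7 + \frac{1851}{683} = - \frac{2930}{683} \approx -4.2899$)
$z + q{\left(4,u{\left(4 \right)} \right)} = - \frac{2930}{683} + \left(\frac{4 + 4}{2 \cdot 4} + 4\right) = - \frac{2930}{683} + \left(\frac{1}{2} \cdot \frac{1}{4} \cdot 8 + 4\right) = - \frac{2930}{683} + \left(1 + 4\right) = - \frac{2930}{683} + 5 = \frac{485}{683}$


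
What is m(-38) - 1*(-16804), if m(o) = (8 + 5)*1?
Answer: 16817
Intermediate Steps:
m(o) = 13 (m(o) = 13*1 = 13)
m(-38) - 1*(-16804) = 13 - 1*(-16804) = 13 + 16804 = 16817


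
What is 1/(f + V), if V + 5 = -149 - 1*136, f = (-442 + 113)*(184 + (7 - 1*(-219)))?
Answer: -1/135180 ≈ -7.3975e-6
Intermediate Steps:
f = -134890 (f = -329*(184 + (7 + 219)) = -329*(184 + 226) = -329*410 = -134890)
V = -290 (V = -5 + (-149 - 1*136) = -5 + (-149 - 136) = -5 - 285 = -290)
1/(f + V) = 1/(-134890 - 290) = 1/(-135180) = -1/135180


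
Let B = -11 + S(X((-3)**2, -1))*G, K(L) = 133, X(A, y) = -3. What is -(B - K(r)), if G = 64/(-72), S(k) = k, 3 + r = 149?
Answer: 424/3 ≈ 141.33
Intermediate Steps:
r = 146 (r = -3 + 149 = 146)
G = -8/9 (G = 64*(-1/72) = -8/9 ≈ -0.88889)
B = -25/3 (B = -11 - 3*(-8/9) = -11 + 8/3 = -25/3 ≈ -8.3333)
-(B - K(r)) = -(-25/3 - 1*133) = -(-25/3 - 133) = -1*(-424/3) = 424/3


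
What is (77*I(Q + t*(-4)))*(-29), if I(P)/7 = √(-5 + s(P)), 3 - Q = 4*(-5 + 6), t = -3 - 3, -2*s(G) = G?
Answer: -15631*I*√66/2 ≈ -63493.0*I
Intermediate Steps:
s(G) = -G/2
t = -6
Q = -1 (Q = 3 - 4*(-5 + 6) = 3 - 4 = -1)
I(P) = 7*√(-5 - P/2)
(77*I(Q + t*(-4)))*(-29) = (77*(7*√(-20 - 2*(-1 - 6*(-4)))/2))*(-29) = (77*(7*√(-20 - 2*(-1 + 24))/2))*(-29) = (77*(7*√(-20 - 2*23)/2))*(-29) = (77*(7*√(-20 - 46)/2))*(-29) = (77*(7*√(-66)/2))*(-29) = (77*(7*(I*√66)/2))*(-29) = (77*(7*I*√66/2))*(-29) = (539*I*√66/2)*(-29) = -15631*I*√66/2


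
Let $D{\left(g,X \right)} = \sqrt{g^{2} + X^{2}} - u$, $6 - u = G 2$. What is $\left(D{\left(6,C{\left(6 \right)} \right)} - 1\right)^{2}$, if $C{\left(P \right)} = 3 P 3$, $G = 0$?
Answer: $3001 - 84 \sqrt{82} \approx 2240.3$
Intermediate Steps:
$C{\left(P \right)} = 9 P$
$u = 6$ ($u = 6 - 0 \cdot 2 = 6 - 0 = 6 + 0 = 6$)
$D{\left(g,X \right)} = -6 + \sqrt{X^{2} + g^{2}}$ ($D{\left(g,X \right)} = \sqrt{g^{2} + X^{2}} - 6 = \sqrt{X^{2} + g^{2}} - 6 = -6 + \sqrt{X^{2} + g^{2}}$)
$\left(D{\left(6,C{\left(6 \right)} \right)} - 1\right)^{2} = \left(\left(-6 + \sqrt{\left(9 \cdot 6\right)^{2} + 6^{2}}\right) - 1\right)^{2} = \left(\left(-6 + \sqrt{54^{2} + 36}\right) - 1\right)^{2} = \left(\left(-6 + \sqrt{2916 + 36}\right) - 1\right)^{2} = \left(\left(-6 + \sqrt{2952}\right) - 1\right)^{2} = \left(\left(-6 + 6 \sqrt{82}\right) - 1\right)^{2} = \left(-7 + 6 \sqrt{82}\right)^{2}$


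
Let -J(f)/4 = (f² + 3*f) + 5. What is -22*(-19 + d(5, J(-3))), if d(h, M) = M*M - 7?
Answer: -8228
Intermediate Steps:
J(f) = -20 - 12*f - 4*f² (J(f) = -4*((f² + 3*f) + 5) = -4*(5 + f² + 3*f) = -20 - 12*f - 4*f²)
d(h, M) = -7 + M² (d(h, M) = M² - 7 = -7 + M²)
-22*(-19 + d(5, J(-3))) = -22*(-19 + (-7 + (-20 - 12*(-3) - 4*(-3)²)²)) = -22*(-19 + (-7 + (-20 + 36 - 4*9)²)) = -22*(-19 + (-7 + (-20 + 36 - 36)²)) = -22*(-19 + (-7 + (-20)²)) = -22*(-19 + (-7 + 400)) = -22*(-19 + 393) = -22*374 = -8228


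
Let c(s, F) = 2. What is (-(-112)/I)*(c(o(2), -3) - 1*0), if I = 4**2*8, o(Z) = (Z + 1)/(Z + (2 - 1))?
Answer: 7/4 ≈ 1.7500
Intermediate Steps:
o(Z) = 1 (o(Z) = (1 + Z)/(Z + 1) = (1 + Z)/(1 + Z) = 1)
I = 128 (I = 16*8 = 128)
(-(-112)/I)*(c(o(2), -3) - 1*0) = (-(-112)/128)*(2 - 1*0) = (-(-112)/128)*(2 + 0) = -7*(-1/8)*2 = (7/8)*2 = 7/4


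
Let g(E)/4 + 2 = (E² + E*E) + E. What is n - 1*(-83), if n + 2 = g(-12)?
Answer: 1177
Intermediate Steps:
g(E) = -8 + 4*E + 8*E² (g(E) = -8 + 4*((E² + E*E) + E) = -8 + 4*((E² + E²) + E) = -8 + 4*(2*E² + E) = -8 + 4*(E + 2*E²) = -8 + (4*E + 8*E²) = -8 + 4*E + 8*E²)
n = 1094 (n = -2 + (-8 + 4*(-12) + 8*(-12)²) = -2 + (-8 - 48 + 8*144) = -2 + (-8 - 48 + 1152) = -2 + 1096 = 1094)
n - 1*(-83) = 1094 - 1*(-83) = 1094 + 83 = 1177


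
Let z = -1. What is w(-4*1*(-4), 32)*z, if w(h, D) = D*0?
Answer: 0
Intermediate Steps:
w(h, D) = 0
w(-4*1*(-4), 32)*z = 0*(-1) = 0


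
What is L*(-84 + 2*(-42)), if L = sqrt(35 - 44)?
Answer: -504*I ≈ -504.0*I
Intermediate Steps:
L = 3*I (L = sqrt(-9) = 3*I ≈ 3.0*I)
L*(-84 + 2*(-42)) = (3*I)*(-84 + 2*(-42)) = (3*I)*(-84 - 84) = (3*I)*(-168) = -504*I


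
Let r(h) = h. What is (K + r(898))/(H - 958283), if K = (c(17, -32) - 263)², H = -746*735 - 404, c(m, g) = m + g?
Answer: -78182/1506997 ≈ -0.051879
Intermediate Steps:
c(m, g) = g + m
H = -548714 (H = -548310 - 404 = -548714)
K = 77284 (K = ((-32 + 17) - 263)² = (-15 - 263)² = (-278)² = 77284)
(K + r(898))/(H - 958283) = (77284 + 898)/(-548714 - 958283) = 78182/(-1506997) = 78182*(-1/1506997) = -78182/1506997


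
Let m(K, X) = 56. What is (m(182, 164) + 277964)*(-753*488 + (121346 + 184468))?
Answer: -17139933000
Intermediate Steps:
(m(182, 164) + 277964)*(-753*488 + (121346 + 184468)) = (56 + 277964)*(-753*488 + (121346 + 184468)) = 278020*(-367464 + 305814) = 278020*(-61650) = -17139933000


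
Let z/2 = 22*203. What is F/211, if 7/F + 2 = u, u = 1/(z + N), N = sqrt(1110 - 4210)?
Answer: 14*(-5*sqrt(31) + 4466*I)/(211*(-17863*I + 20*sqrt(31))) ≈ -0.016589 + 5.7885e-9*I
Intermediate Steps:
z = 8932 (z = 2*(22*203) = 2*4466 = 8932)
N = 10*I*sqrt(31) (N = sqrt(-3100) = 10*I*sqrt(31) ≈ 55.678*I)
u = 1/(8932 + 10*I*sqrt(31)) ≈ 0.00011195 - 6.979e-7*I
F = 7/(-39889629/19945931 - 5*I*sqrt(31)/39891862) (F = 7/(-2 + (2233/19945931 - 5*I*sqrt(31)/39891862)) = 7/(-39889629/19945931 - 5*I*sqrt(31)/39891862) ≈ -3.5002 + 1.2214e-6*I)
F/211 = (14*(-5*sqrt(31) + 4466*I)/(-17863*I + 20*sqrt(31)))/211 = (14*(-5*sqrt(31) + 4466*I)/(-17863*I + 20*sqrt(31)))*(1/211) = 14*(-5*sqrt(31) + 4466*I)/(211*(-17863*I + 20*sqrt(31)))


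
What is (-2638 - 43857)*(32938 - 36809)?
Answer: 179982145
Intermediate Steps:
(-2638 - 43857)*(32938 - 36809) = -46495*(-3871) = 179982145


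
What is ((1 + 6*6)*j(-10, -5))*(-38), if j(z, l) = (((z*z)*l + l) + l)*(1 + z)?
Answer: -6453540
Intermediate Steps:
j(z, l) = (1 + z)*(2*l + l*z²) (j(z, l) = ((z²*l + l) + l)*(1 + z) = ((l*z² + l) + l)*(1 + z) = ((l + l*z²) + l)*(1 + z) = (2*l + l*z²)*(1 + z) = (1 + z)*(2*l + l*z²))
((1 + 6*6)*j(-10, -5))*(-38) = ((1 + 6*6)*(-5*(2 + (-10)² + (-10)³ + 2*(-10))))*(-38) = ((1 + 36)*(-5*(2 + 100 - 1000 - 20)))*(-38) = (37*(-5*(-918)))*(-38) = (37*4590)*(-38) = 169830*(-38) = -6453540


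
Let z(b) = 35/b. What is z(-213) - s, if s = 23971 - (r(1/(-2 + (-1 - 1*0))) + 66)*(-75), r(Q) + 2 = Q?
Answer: -6122933/213 ≈ -28746.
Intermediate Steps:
r(Q) = -2 + Q
s = 28746 (s = 23971 - ((-2 + 1/(-2 + (-1 - 1*0))) + 66)*(-75) = 23971 - ((-2 + 1/(-2 + (-1 + 0))) + 66)*(-75) = 23971 - ((-2 + 1/(-2 - 1)) + 66)*(-75) = 23971 - ((-2 + 1/(-3)) + 66)*(-75) = 23971 - ((-2 - 1/3) + 66)*(-75) = 23971 - (-7/3 + 66)*(-75) = 23971 - 191*(-75)/3 = 23971 - 1*(-4775) = 23971 + 4775 = 28746)
z(-213) - s = 35/(-213) - 1*28746 = 35*(-1/213) - 28746 = -35/213 - 28746 = -6122933/213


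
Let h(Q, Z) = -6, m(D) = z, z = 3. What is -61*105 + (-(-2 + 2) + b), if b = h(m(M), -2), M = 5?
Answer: -6411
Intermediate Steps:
m(D) = 3
b = -6
-61*105 + (-(-2 + 2) + b) = -61*105 + (-(-2 + 2) - 6) = -6405 + (-1*0 - 6) = -6405 + (0 - 6) = -6405 - 6 = -6411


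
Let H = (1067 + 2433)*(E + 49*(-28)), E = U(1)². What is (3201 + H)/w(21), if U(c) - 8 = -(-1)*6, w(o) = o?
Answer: -1370933/7 ≈ -1.9585e+5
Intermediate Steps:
U(c) = 14 (U(c) = 8 - (-1)*6 = 8 - 1*(-6) = 8 + 6 = 14)
E = 196 (E = 14² = 196)
H = -4116000 (H = (1067 + 2433)*(196 + 49*(-28)) = 3500*(196 - 1372) = 3500*(-1176) = -4116000)
(3201 + H)/w(21) = (3201 - 4116000)/21 = -4112799*1/21 = -1370933/7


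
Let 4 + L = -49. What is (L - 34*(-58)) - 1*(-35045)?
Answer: 36964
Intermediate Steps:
L = -53 (L = -4 - 49 = -53)
(L - 34*(-58)) - 1*(-35045) = (-53 - 34*(-58)) - 1*(-35045) = (-53 + 1972) + 35045 = 1919 + 35045 = 36964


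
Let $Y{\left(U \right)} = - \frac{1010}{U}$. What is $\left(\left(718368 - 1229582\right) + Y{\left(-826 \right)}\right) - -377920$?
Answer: $- \frac{55049917}{413} \approx -1.3329 \cdot 10^{5}$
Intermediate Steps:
$\left(\left(718368 - 1229582\right) + Y{\left(-826 \right)}\right) - -377920 = \left(\left(718368 - 1229582\right) - \frac{1010}{-826}\right) - -377920 = \left(-511214 - - \frac{505}{413}\right) + 377920 = \left(-511214 + \frac{505}{413}\right) + 377920 = - \frac{211130877}{413} + 377920 = - \frac{55049917}{413}$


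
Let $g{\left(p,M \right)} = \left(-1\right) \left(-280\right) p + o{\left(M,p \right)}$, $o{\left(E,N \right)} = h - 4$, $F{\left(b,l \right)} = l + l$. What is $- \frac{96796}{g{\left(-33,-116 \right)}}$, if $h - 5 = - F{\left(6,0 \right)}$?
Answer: $\frac{96796}{9239} \approx 10.477$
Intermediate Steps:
$F{\left(b,l \right)} = 2 l$
$h = 5$ ($h = 5 - 2 \cdot 0 = 5 - 0 = 5 + 0 = 5$)
$o{\left(E,N \right)} = 1$ ($o{\left(E,N \right)} = 5 - 4 = 1$)
$g{\left(p,M \right)} = 1 + 280 p$ ($g{\left(p,M \right)} = \left(-1\right) \left(-280\right) p + 1 = 280 p + 1 = 1 + 280 p$)
$- \frac{96796}{g{\left(-33,-116 \right)}} = - \frac{96796}{1 + 280 \left(-33\right)} = - \frac{96796}{1 - 9240} = - \frac{96796}{-9239} = \left(-96796\right) \left(- \frac{1}{9239}\right) = \frac{96796}{9239}$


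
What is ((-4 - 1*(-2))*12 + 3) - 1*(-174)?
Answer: 153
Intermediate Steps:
((-4 - 1*(-2))*12 + 3) - 1*(-174) = ((-4 + 2)*12 + 3) + 174 = (-2*12 + 3) + 174 = (-24 + 3) + 174 = -21 + 174 = 153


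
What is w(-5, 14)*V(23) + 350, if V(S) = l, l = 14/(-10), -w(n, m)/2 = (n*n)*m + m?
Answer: 6846/5 ≈ 1369.2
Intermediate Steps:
w(n, m) = -2*m - 2*m*n² (w(n, m) = -2*((n*n)*m + m) = -2*(n²*m + m) = -2*(m*n² + m) = -2*(m + m*n²) = -2*m - 2*m*n²)
l = -7/5 (l = 14*(-⅒) = -7/5 ≈ -1.4000)
V(S) = -7/5
w(-5, 14)*V(23) + 350 = -2*14*(1 + (-5)²)*(-7/5) + 350 = -2*14*(1 + 25)*(-7/5) + 350 = -2*14*26*(-7/5) + 350 = -728*(-7/5) + 350 = 5096/5 + 350 = 6846/5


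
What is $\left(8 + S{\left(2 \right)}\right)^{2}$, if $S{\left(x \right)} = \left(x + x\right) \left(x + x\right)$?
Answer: $576$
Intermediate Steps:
$S{\left(x \right)} = 4 x^{2}$ ($S{\left(x \right)} = 2 x 2 x = 4 x^{2}$)
$\left(8 + S{\left(2 \right)}\right)^{2} = \left(8 + 4 \cdot 2^{2}\right)^{2} = \left(8 + 4 \cdot 4\right)^{2} = \left(8 + 16\right)^{2} = 24^{2} = 576$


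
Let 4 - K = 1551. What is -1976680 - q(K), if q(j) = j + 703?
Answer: -1975836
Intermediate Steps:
K = -1547 (K = 4 - 1*1551 = 4 - 1551 = -1547)
q(j) = 703 + j
-1976680 - q(K) = -1976680 - (703 - 1547) = -1976680 - 1*(-844) = -1976680 + 844 = -1975836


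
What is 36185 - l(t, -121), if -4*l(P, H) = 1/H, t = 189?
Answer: 17513539/484 ≈ 36185.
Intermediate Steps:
l(P, H) = -1/(4*H)
36185 - l(t, -121) = 36185 - (-1)/(4*(-121)) = 36185 - (-1)*(-1)/(4*121) = 36185 - 1*1/484 = 36185 - 1/484 = 17513539/484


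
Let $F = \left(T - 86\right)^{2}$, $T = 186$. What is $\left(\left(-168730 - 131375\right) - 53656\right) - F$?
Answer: $-363761$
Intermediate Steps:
$F = 10000$ ($F = \left(186 - 86\right)^{2} = 100^{2} = 10000$)
$\left(\left(-168730 - 131375\right) - 53656\right) - F = \left(\left(-168730 - 131375\right) - 53656\right) - 10000 = \left(-300105 - 53656\right) - 10000 = -353761 - 10000 = -363761$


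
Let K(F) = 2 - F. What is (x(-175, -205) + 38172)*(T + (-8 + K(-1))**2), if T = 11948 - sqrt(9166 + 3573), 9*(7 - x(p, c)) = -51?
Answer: 457185014 - 114554*sqrt(12739)/3 ≈ 4.5288e+8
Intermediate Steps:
x(p, c) = 38/3 (x(p, c) = 7 - 1/9*(-51) = 7 + 17/3 = 38/3)
T = 11948 - sqrt(12739) ≈ 11835.
(x(-175, -205) + 38172)*(T + (-8 + K(-1))**2) = (38/3 + 38172)*((11948 - sqrt(12739)) + (-8 + (2 - 1*(-1)))**2) = 114554*((11948 - sqrt(12739)) + (-8 + (2 + 1))**2)/3 = 114554*((11948 - sqrt(12739)) + (-8 + 3)**2)/3 = 114554*((11948 - sqrt(12739)) + (-5)**2)/3 = 114554*((11948 - sqrt(12739)) + 25)/3 = 114554*(11973 - sqrt(12739))/3 = 457185014 - 114554*sqrt(12739)/3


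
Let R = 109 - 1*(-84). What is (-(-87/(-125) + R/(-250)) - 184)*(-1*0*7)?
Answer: 0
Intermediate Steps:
R = 193 (R = 109 + 84 = 193)
(-(-87/(-125) + R/(-250)) - 184)*(-1*0*7) = (-(-87/(-125) + 193/(-250)) - 184)*(-1*0*7) = (-(-87*(-1/125) + 193*(-1/250)) - 184)*(0*7) = (-(87/125 - 193/250) - 184)*0 = (-1*(-19/250) - 184)*0 = (19/250 - 184)*0 = -45981/250*0 = 0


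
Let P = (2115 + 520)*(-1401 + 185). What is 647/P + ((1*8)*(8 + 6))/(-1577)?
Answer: -18941381/265945280 ≈ -0.071223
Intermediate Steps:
P = -3204160 (P = 2635*(-1216) = -3204160)
647/P + ((1*8)*(8 + 6))/(-1577) = 647/(-3204160) + ((1*8)*(8 + 6))/(-1577) = 647*(-1/3204160) + (8*14)*(-1/1577) = -647/3204160 + 112*(-1/1577) = -647/3204160 - 112/1577 = -18941381/265945280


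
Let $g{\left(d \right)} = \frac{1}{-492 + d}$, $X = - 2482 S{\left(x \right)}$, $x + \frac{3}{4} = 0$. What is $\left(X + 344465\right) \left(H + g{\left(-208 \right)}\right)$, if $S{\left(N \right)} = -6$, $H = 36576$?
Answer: $\frac{9200688783043}{700} \approx 1.3144 \cdot 10^{10}$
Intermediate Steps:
$x = - \frac{3}{4}$ ($x = - \frac{3}{4} + 0 = - \frac{3}{4} \approx -0.75$)
$X = 14892$ ($X = \left(-2482\right) \left(-6\right) = 14892$)
$\left(X + 344465\right) \left(H + g{\left(-208 \right)}\right) = \left(14892 + 344465\right) \left(36576 + \frac{1}{-492 - 208}\right) = 359357 \left(36576 + \frac{1}{-700}\right) = 359357 \left(36576 - \frac{1}{700}\right) = 359357 \cdot \frac{25603199}{700} = \frac{9200688783043}{700}$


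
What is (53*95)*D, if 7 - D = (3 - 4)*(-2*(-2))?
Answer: 55385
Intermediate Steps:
D = 11 (D = 7 - (3 - 4)*(-2*(-2)) = 7 - (-1)*4 = 7 - 1*(-4) = 7 + 4 = 11)
(53*95)*D = (53*95)*11 = 5035*11 = 55385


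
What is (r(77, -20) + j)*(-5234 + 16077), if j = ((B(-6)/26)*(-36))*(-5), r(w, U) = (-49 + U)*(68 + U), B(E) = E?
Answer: -472711428/13 ≈ -3.6362e+7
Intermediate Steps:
j = -540/13 (j = (-6/26*(-36))*(-5) = (-6*1/26*(-36))*(-5) = -3/13*(-36)*(-5) = (108/13)*(-5) = -540/13 ≈ -41.538)
(r(77, -20) + j)*(-5234 + 16077) = ((-3332 + (-20)² + 19*(-20)) - 540/13)*(-5234 + 16077) = ((-3332 + 400 - 380) - 540/13)*10843 = (-3312 - 540/13)*10843 = -43596/13*10843 = -472711428/13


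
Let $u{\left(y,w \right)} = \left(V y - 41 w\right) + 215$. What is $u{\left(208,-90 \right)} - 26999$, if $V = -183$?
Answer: $-61158$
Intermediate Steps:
$u{\left(y,w \right)} = 215 - 183 y - 41 w$ ($u{\left(y,w \right)} = \left(- 183 y - 41 w\right) + 215 = 215 - 183 y - 41 w$)
$u{\left(208,-90 \right)} - 26999 = \left(215 - 38064 - -3690\right) - 26999 = \left(215 - 38064 + 3690\right) - 26999 = -34159 - 26999 = -61158$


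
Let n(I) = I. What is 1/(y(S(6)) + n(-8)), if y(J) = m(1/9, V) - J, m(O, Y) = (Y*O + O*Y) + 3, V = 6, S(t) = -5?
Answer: 3/4 ≈ 0.75000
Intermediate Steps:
m(O, Y) = 3 + 2*O*Y (m(O, Y) = (O*Y + O*Y) + 3 = 2*O*Y + 3 = 3 + 2*O*Y)
y(J) = 13/3 - J (y(J) = (3 + 2*6/9) - J = (3 + 2*(1/9)*6) - J = (3 + 4/3) - J = 13/3 - J)
1/(y(S(6)) + n(-8)) = 1/((13/3 - 1*(-5)) - 8) = 1/((13/3 + 5) - 8) = 1/(28/3 - 8) = 1/(4/3) = 3/4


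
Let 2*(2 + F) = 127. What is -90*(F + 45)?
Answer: -9585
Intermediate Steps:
F = 123/2 (F = -2 + (1/2)*127 = -2 + 127/2 = 123/2 ≈ 61.500)
-90*(F + 45) = -90*(123/2 + 45) = -90*213/2 = -9585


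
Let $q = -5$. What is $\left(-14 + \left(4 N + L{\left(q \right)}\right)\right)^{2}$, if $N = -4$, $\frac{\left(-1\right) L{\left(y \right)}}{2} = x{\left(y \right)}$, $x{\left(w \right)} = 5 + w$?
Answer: $900$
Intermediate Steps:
$L{\left(y \right)} = -10 - 2 y$ ($L{\left(y \right)} = - 2 \left(5 + y\right) = -10 - 2 y$)
$\left(-14 + \left(4 N + L{\left(q \right)}\right)\right)^{2} = \left(-14 + \left(4 \left(-4\right) - 0\right)\right)^{2} = \left(-14 + \left(-16 + \left(-10 + 10\right)\right)\right)^{2} = \left(-14 + \left(-16 + 0\right)\right)^{2} = \left(-14 - 16\right)^{2} = \left(-30\right)^{2} = 900$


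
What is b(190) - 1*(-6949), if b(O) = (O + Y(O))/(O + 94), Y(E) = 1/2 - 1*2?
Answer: 3947409/568 ≈ 6949.7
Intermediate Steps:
Y(E) = -3/2 (Y(E) = ½ - 2 = -3/2)
b(O) = (-3/2 + O)/(94 + O) (b(O) = (O - 3/2)/(O + 94) = (-3/2 + O)/(94 + O))
b(190) - 1*(-6949) = (-3/2 + 190)/(94 + 190) - 1*(-6949) = (377/2)/284 + 6949 = (1/284)*(377/2) + 6949 = 377/568 + 6949 = 3947409/568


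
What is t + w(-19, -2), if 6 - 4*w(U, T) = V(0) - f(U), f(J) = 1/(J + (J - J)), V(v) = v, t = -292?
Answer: -22079/76 ≈ -290.51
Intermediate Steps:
f(J) = 1/J (f(J) = 1/(J + 0) = 1/J)
w(U, T) = 3/2 + 1/(4*U) (w(U, T) = 3/2 - (0 - 1/U)/4 = 3/2 - (-1)/(4*U) = 3/2 + 1/(4*U))
t + w(-19, -2) = -292 + (1/4)*(1 + 6*(-19))/(-19) = -292 + (1/4)*(-1/19)*(1 - 114) = -292 + (1/4)*(-1/19)*(-113) = -292 + 113/76 = -22079/76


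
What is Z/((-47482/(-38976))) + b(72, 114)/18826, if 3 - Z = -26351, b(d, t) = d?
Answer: 4834392951252/223474033 ≈ 21633.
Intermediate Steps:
Z = 26354 (Z = 3 - 1*(-26351) = 3 + 26351 = 26354)
Z/((-47482/(-38976))) + b(72, 114)/18826 = 26354/((-47482/(-38976))) + 72/18826 = 26354/((-47482*(-1/38976))) + 72*(1/18826) = 26354/(23741/19488) + 36/9413 = 26354*(19488/23741) + 36/9413 = 513586752/23741 + 36/9413 = 4834392951252/223474033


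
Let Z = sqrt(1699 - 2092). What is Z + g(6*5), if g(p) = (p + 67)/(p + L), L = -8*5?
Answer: -97/10 + I*sqrt(393) ≈ -9.7 + 19.824*I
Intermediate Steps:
L = -40
g(p) = (67 + p)/(-40 + p) (g(p) = (p + 67)/(p - 40) = (67 + p)/(-40 + p))
Z = I*sqrt(393) (Z = sqrt(-393) = I*sqrt(393) ≈ 19.824*I)
Z + g(6*5) = I*sqrt(393) + (67 + 6*5)/(-40 + 6*5) = I*sqrt(393) + (67 + 30)/(-40 + 30) = I*sqrt(393) + 97/(-10) = I*sqrt(393) - 1/10*97 = I*sqrt(393) - 97/10 = -97/10 + I*sqrt(393)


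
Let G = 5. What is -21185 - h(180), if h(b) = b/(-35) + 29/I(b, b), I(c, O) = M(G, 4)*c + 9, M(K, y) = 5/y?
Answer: -34692809/1638 ≈ -21180.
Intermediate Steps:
I(c, O) = 9 + 5*c/4 (I(c, O) = (5/4)*c + 9 = (5*(1/4))*c + 9 = 5*c/4 + 9 = 9 + 5*c/4)
h(b) = 29/(9 + 5*b/4) - b/35 (h(b) = b/(-35) + 29/(9 + 5*b/4) = b*(-1/35) + 29/(9 + 5*b/4) = -b/35 + 29/(9 + 5*b/4) = 29/(9 + 5*b/4) - b/35)
-21185 - h(180) = -21185 - (4060 - 1*180*(36 + 5*180))/(35*(36 + 5*180)) = -21185 - (4060 - 1*180*(36 + 900))/(35*(36 + 900)) = -21185 - (4060 - 1*180*936)/(35*936) = -21185 - (4060 - 168480)/(35*936) = -21185 - (-164420)/(35*936) = -21185 - 1*(-8221/1638) = -21185 + 8221/1638 = -34692809/1638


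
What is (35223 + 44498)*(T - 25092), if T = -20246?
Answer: -3614390698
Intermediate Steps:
(35223 + 44498)*(T - 25092) = (35223 + 44498)*(-20246 - 25092) = 79721*(-45338) = -3614390698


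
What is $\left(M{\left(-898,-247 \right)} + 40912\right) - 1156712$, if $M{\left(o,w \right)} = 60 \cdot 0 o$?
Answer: $-1115800$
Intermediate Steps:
$M{\left(o,w \right)} = 0$ ($M{\left(o,w \right)} = 60 \cdot 0 = 0$)
$\left(M{\left(-898,-247 \right)} + 40912\right) - 1156712 = \left(0 + 40912\right) - 1156712 = 40912 - 1156712 = -1115800$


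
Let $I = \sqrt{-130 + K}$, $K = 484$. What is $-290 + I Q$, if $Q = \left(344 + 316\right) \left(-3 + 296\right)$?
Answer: $-290 + 193380 \sqrt{354} \approx 3.6381 \cdot 10^{6}$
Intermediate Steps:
$Q = 193380$ ($Q = 660 \cdot 293 = 193380$)
$I = \sqrt{354}$ ($I = \sqrt{-130 + 484} = \sqrt{354} \approx 18.815$)
$-290 + I Q = -290 + \sqrt{354} \cdot 193380 = -290 + 193380 \sqrt{354}$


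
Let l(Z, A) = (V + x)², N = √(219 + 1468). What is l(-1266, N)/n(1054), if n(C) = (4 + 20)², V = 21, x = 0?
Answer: 49/64 ≈ 0.76563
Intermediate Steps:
N = √1687 ≈ 41.073
n(C) = 576 (n(C) = 24² = 576)
l(Z, A) = 441 (l(Z, A) = (21 + 0)² = 21² = 441)
l(-1266, N)/n(1054) = 441/576 = 441*(1/576) = 49/64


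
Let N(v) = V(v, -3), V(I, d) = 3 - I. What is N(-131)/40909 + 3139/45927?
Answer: 134567569/1878827643 ≈ 0.071623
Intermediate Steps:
N(v) = 3 - v
N(-131)/40909 + 3139/45927 = (3 - 1*(-131))/40909 + 3139/45927 = (3 + 131)*(1/40909) + 3139*(1/45927) = 134*(1/40909) + 3139/45927 = 134/40909 + 3139/45927 = 134567569/1878827643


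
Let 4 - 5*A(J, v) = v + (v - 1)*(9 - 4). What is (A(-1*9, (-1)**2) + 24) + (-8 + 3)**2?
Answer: 248/5 ≈ 49.600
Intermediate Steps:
A(J, v) = 9/5 - 6*v/5 (A(J, v) = 4/5 - (v + (v - 1)*(9 - 4))/5 = 4/5 - (v + (-1 + v)*5)/5 = 4/5 - (v + (-5 + 5*v))/5 = 4/5 - (-5 + 6*v)/5 = 4/5 + (1 - 6*v/5) = 9/5 - 6*v/5)
(A(-1*9, (-1)**2) + 24) + (-8 + 3)**2 = ((9/5 - 6/5*(-1)**2) + 24) + (-8 + 3)**2 = ((9/5 - 6/5*1) + 24) + (-5)**2 = ((9/5 - 6/5) + 24) + 25 = (3/5 + 24) + 25 = 123/5 + 25 = 248/5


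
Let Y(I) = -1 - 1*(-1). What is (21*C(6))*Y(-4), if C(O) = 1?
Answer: 0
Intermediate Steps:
Y(I) = 0 (Y(I) = -1 + 1 = 0)
(21*C(6))*Y(-4) = (21*1)*0 = 21*0 = 0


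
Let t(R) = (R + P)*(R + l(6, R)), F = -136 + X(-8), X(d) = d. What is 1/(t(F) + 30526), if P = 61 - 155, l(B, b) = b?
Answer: 1/99070 ≈ 1.0094e-5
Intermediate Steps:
P = -94
F = -144 (F = -136 - 8 = -144)
t(R) = 2*R*(-94 + R) (t(R) = (R - 94)*(R + R) = (-94 + R)*(2*R) = 2*R*(-94 + R))
1/(t(F) + 30526) = 1/(2*(-144)*(-94 - 144) + 30526) = 1/(2*(-144)*(-238) + 30526) = 1/(68544 + 30526) = 1/99070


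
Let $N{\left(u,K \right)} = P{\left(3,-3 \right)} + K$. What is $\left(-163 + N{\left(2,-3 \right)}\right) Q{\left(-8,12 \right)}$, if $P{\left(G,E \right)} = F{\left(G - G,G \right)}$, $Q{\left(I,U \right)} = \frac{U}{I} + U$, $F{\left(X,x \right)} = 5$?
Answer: $- \frac{3381}{2} \approx -1690.5$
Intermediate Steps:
$Q{\left(I,U \right)} = U + \frac{U}{I}$ ($Q{\left(I,U \right)} = \frac{U}{I} + U = U + \frac{U}{I}$)
$P{\left(G,E \right)} = 5$
$N{\left(u,K \right)} = 5 + K$
$\left(-163 + N{\left(2,-3 \right)}\right) Q{\left(-8,12 \right)} = \left(-163 + \left(5 - 3\right)\right) \left(12 + \frac{12}{-8}\right) = \left(-163 + 2\right) \left(12 + 12 \left(- \frac{1}{8}\right)\right) = - 161 \left(12 - \frac{3}{2}\right) = \left(-161\right) \frac{21}{2} = - \frac{3381}{2}$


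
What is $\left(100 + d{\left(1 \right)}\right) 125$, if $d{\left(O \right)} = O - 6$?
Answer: $11875$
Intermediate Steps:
$d{\left(O \right)} = -6 + O$
$\left(100 + d{\left(1 \right)}\right) 125 = \left(100 + \left(-6 + 1\right)\right) 125 = \left(100 - 5\right) 125 = 95 \cdot 125 = 11875$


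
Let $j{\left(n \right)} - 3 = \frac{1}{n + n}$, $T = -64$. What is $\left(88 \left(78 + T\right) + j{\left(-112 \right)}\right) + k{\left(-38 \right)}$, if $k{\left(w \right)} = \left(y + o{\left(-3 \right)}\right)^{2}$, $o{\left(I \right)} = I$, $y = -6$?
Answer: $\frac{294783}{224} \approx 1316.0$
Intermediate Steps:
$k{\left(w \right)} = 81$ ($k{\left(w \right)} = \left(-6 - 3\right)^{2} = \left(-9\right)^{2} = 81$)
$j{\left(n \right)} = 3 + \frac{1}{2 n}$ ($j{\left(n \right)} = 3 + \frac{1}{n + n} = 3 + \frac{1}{2 n}$)
$\left(88 \left(78 + T\right) + j{\left(-112 \right)}\right) + k{\left(-38 \right)} = \left(88 \left(78 - 64\right) + \left(3 + \frac{1}{2 \left(-112\right)}\right)\right) + 81 = \left(88 \cdot 14 + \left(3 + \frac{1}{2} \left(- \frac{1}{112}\right)\right)\right) + 81 = \left(1232 + \left(3 - \frac{1}{224}\right)\right) + 81 = \left(1232 + \frac{671}{224}\right) + 81 = \frac{276639}{224} + 81 = \frac{294783}{224}$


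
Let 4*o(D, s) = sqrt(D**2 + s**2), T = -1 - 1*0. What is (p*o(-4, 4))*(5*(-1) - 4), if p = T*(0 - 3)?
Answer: -27*sqrt(2) ≈ -38.184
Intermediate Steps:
T = -1 (T = -1 + 0 = -1)
p = 3 (p = -(0 - 3) = -1*(-3) = 3)
o(D, s) = sqrt(D**2 + s**2)/4
(p*o(-4, 4))*(5*(-1) - 4) = (3*(sqrt((-4)**2 + 4**2)/4))*(5*(-1) - 4) = (3*(sqrt(16 + 16)/4))*(-5 - 4) = (3*(sqrt(32)/4))*(-9) = (3*((4*sqrt(2))/4))*(-9) = (3*sqrt(2))*(-9) = -27*sqrt(2)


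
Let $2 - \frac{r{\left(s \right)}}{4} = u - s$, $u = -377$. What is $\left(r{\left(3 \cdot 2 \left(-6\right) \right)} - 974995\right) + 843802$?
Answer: $-129821$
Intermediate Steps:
$r{\left(s \right)} = 1516 + 4 s$ ($r{\left(s \right)} = 8 - 4 \left(-377 - s\right) = 8 + \left(1508 + 4 s\right) = 1516 + 4 s$)
$\left(r{\left(3 \cdot 2 \left(-6\right) \right)} - 974995\right) + 843802 = \left(\left(1516 + 4 \cdot 3 \cdot 2 \left(-6\right)\right) - 974995\right) + 843802 = \left(\left(1516 + 4 \cdot 6 \left(-6\right)\right) - 974995\right) + 843802 = \left(\left(1516 + 4 \left(-36\right)\right) - 974995\right) + 843802 = \left(\left(1516 - 144\right) - 974995\right) + 843802 = \left(1372 - 974995\right) + 843802 = -973623 + 843802 = -129821$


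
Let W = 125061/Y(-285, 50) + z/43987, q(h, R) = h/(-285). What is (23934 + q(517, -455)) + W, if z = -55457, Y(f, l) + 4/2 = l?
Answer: 5322682737761/200580720 ≈ 26536.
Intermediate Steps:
Y(f, l) = -2 + l
q(h, R) = -h/285 (q(h, R) = h*(-1/285) = -h/285)
W = 1832798757/703792 (W = 125061/(-2 + 50) - 55457/43987 = 125061/48 - 55457*1/43987 = 125061*(1/48) - 55457/43987 = 41687/16 - 55457/43987 = 1832798757/703792 ≈ 2604.2)
(23934 + q(517, -455)) + W = (23934 - 1/285*517) + 1832798757/703792 = (23934 - 517/285) + 1832798757/703792 = 6820673/285 + 1832798757/703792 = 5322682737761/200580720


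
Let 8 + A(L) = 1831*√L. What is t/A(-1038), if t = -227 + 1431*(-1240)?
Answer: 7098668/1739979191 + 3249415277*I*√1038/3479958382 ≈ 0.0040797 + 30.084*I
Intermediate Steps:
t = -1774667 (t = -227 - 1774440 = -1774667)
A(L) = -8 + 1831*√L
t/A(-1038) = -1774667/(-8 + 1831*√(-1038)) = -1774667/(-8 + 1831*(I*√1038)) = -1774667/(-8 + 1831*I*√1038)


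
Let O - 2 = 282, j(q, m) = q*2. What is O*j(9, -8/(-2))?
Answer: 5112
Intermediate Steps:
j(q, m) = 2*q
O = 284 (O = 2 + 282 = 284)
O*j(9, -8/(-2)) = 284*(2*9) = 284*18 = 5112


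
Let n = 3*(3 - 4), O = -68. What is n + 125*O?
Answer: -8503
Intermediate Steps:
n = -3 (n = 3*(-1) = -3)
n + 125*O = -3 + 125*(-68) = -3 - 8500 = -8503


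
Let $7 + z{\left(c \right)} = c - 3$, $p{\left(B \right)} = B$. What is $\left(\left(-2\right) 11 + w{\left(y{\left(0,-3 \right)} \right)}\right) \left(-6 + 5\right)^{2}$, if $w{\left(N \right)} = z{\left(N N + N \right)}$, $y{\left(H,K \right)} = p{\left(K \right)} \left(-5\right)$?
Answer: $208$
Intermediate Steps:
$z{\left(c \right)} = -10 + c$ ($z{\left(c \right)} = -7 + \left(c - 3\right) = -7 + \left(-3 + c\right) = -10 + c$)
$y{\left(H,K \right)} = - 5 K$ ($y{\left(H,K \right)} = K \left(-5\right) = - 5 K$)
$w{\left(N \right)} = -10 + N + N^{2}$ ($w{\left(N \right)} = -10 + \left(N N + N\right) = -10 + \left(N^{2} + N\right) = -10 + \left(N + N^{2}\right) = -10 + N + N^{2}$)
$\left(\left(-2\right) 11 + w{\left(y{\left(0,-3 \right)} \right)}\right) \left(-6 + 5\right)^{2} = \left(\left(-2\right) 11 - \left(10 - \left(-5\right) \left(-3\right) \left(1 - -15\right)\right)\right) \left(-6 + 5\right)^{2} = \left(-22 - \left(10 - 15 \left(1 + 15\right)\right)\right) \left(-1\right)^{2} = \left(-22 + \left(-10 + 15 \cdot 16\right)\right) 1 = \left(-22 + \left(-10 + 240\right)\right) 1 = \left(-22 + 230\right) 1 = 208 \cdot 1 = 208$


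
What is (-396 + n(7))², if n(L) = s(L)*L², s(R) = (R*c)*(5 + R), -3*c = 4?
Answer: 34621456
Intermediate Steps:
c = -4/3 (c = -⅓*4 = -4/3 ≈ -1.3333)
s(R) = -4*R*(5 + R)/3 (s(R) = (R*(-4/3))*(5 + R) = (-4*R/3)*(5 + R) = -4*R*(5 + R)/3)
n(L) = -4*L³*(5 + L)/3 (n(L) = (-4*L*(5 + L)/3)*L² = -4*L³*(5 + L)/3)
(-396 + n(7))² = (-396 + (4/3)*7³*(-5 - 1*7))² = (-396 + (4/3)*343*(-5 - 7))² = (-396 + (4/3)*343*(-12))² = (-396 - 5488)² = (-5884)² = 34621456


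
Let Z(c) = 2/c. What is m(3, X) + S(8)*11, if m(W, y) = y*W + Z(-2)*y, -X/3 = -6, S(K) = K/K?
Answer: 47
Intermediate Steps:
S(K) = 1
X = 18 (X = -3*(-6) = 18)
m(W, y) = -y + W*y (m(W, y) = y*W + (2/(-2))*y = W*y + (2*(-½))*y = W*y - y = -y + W*y)
m(3, X) + S(8)*11 = 18*(-1 + 3) + 1*11 = 18*2 + 11 = 36 + 11 = 47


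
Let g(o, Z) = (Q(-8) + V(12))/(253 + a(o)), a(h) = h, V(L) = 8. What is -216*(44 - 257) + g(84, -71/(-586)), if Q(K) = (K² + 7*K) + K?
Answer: 15504704/337 ≈ 46008.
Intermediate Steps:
Q(K) = K² + 8*K
g(o, Z) = 8/(253 + o) (g(o, Z) = (-8*(8 - 8) + 8)/(253 + o) = (-8*0 + 8)/(253 + o) = (0 + 8)/(253 + o) = 8/(253 + o))
-216*(44 - 257) + g(84, -71/(-586)) = -216*(44 - 257) + 8/(253 + 84) = -216*(-213) + 8/337 = 46008 + 8*(1/337) = 46008 + 8/337 = 15504704/337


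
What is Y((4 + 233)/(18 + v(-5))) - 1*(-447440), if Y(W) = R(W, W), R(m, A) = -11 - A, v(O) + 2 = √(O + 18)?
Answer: 36240485/81 + 79*√13/81 ≈ 4.4742e+5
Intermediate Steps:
v(O) = -2 + √(18 + O) (v(O) = -2 + √(O + 18) = -2 + √(18 + O))
Y(W) = -11 - W
Y((4 + 233)/(18 + v(-5))) - 1*(-447440) = (-11 - (4 + 233)/(18 + (-2 + √(18 - 5)))) - 1*(-447440) = (-11 - 237/(18 + (-2 + √13))) + 447440 = (-11 - 237/(16 + √13)) + 447440 = 447429 - 237/(16 + √13)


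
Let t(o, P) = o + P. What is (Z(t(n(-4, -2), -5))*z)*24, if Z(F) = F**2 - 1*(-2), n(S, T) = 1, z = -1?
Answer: -432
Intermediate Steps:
t(o, P) = P + o
Z(F) = 2 + F**2 (Z(F) = F**2 + 2 = 2 + F**2)
(Z(t(n(-4, -2), -5))*z)*24 = ((2 + (-5 + 1)**2)*(-1))*24 = ((2 + (-4)**2)*(-1))*24 = ((2 + 16)*(-1))*24 = (18*(-1))*24 = -18*24 = -432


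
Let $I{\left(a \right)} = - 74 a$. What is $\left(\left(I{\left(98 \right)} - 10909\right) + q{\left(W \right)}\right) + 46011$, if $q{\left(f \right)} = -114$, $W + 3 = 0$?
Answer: $27736$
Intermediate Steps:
$W = -3$ ($W = -3 + 0 = -3$)
$\left(\left(I{\left(98 \right)} - 10909\right) + q{\left(W \right)}\right) + 46011 = \left(\left(\left(-74\right) 98 - 10909\right) - 114\right) + 46011 = \left(\left(-7252 - 10909\right) - 114\right) + 46011 = \left(-18161 - 114\right) + 46011 = -18275 + 46011 = 27736$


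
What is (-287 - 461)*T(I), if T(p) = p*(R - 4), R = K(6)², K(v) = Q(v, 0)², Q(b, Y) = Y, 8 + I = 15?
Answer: 20944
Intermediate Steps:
I = 7 (I = -8 + 15 = 7)
K(v) = 0 (K(v) = 0² = 0)
R = 0 (R = 0² = 0)
T(p) = -4*p (T(p) = p*(0 - 4) = p*(-4) = -4*p)
(-287 - 461)*T(I) = (-287 - 461)*(-4*7) = -748*(-28) = 20944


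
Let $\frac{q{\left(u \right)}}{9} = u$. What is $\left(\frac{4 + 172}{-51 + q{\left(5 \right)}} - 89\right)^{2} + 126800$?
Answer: $\frac{1267225}{9} \approx 1.408 \cdot 10^{5}$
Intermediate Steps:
$q{\left(u \right)} = 9 u$
$\left(\frac{4 + 172}{-51 + q{\left(5 \right)}} - 89\right)^{2} + 126800 = \left(\frac{4 + 172}{-51 + 9 \cdot 5} - 89\right)^{2} + 126800 = \left(\frac{176}{-51 + 45} - 89\right)^{2} + 126800 = \left(\frac{176}{-6} - 89\right)^{2} + 126800 = \left(176 \left(- \frac{1}{6}\right) - 89\right)^{2} + 126800 = \left(- \frac{88}{3} - 89\right)^{2} + 126800 = \left(- \frac{355}{3}\right)^{2} + 126800 = \frac{126025}{9} + 126800 = \frac{1267225}{9}$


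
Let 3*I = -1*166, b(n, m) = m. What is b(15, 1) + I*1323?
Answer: -73205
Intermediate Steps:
I = -166/3 (I = (-1*166)/3 = (⅓)*(-166) = -166/3 ≈ -55.333)
b(15, 1) + I*1323 = 1 - 166/3*1323 = 1 - 73206 = -73205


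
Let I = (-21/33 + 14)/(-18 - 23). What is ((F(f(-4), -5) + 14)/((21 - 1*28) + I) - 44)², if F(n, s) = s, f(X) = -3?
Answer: 22330819225/10916416 ≈ 2045.6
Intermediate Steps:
I = -147/451 (I = (-21*1/33 + 14)/(-41) = (-7/11 + 14)*(-1/41) = (147/11)*(-1/41) = -147/451 ≈ -0.32594)
((F(f(-4), -5) + 14)/((21 - 1*28) + I) - 44)² = ((-5 + 14)/((21 - 1*28) - 147/451) - 44)² = (9/((21 - 28) - 147/451) - 44)² = (9/(-7 - 147/451) - 44)² = (9/(-3304/451) - 44)² = (9*(-451/3304) - 44)² = (-4059/3304 - 44)² = (-149435/3304)² = 22330819225/10916416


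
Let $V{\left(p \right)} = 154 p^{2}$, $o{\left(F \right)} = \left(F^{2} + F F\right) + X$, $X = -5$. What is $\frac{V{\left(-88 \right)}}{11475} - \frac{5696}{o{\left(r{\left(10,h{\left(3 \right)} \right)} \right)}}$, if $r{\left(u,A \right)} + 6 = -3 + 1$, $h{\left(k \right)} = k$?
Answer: $\frac{27108416}{470475} \approx 57.619$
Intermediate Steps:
$r{\left(u,A \right)} = -8$ ($r{\left(u,A \right)} = -6 + \left(-3 + 1\right) = -6 - 2 = -8$)
$o{\left(F \right)} = -5 + 2 F^{2}$ ($o{\left(F \right)} = \left(F^{2} + F F\right) - 5 = \left(F^{2} + F^{2}\right) - 5 = 2 F^{2} - 5 = -5 + 2 F^{2}$)
$\frac{V{\left(-88 \right)}}{11475} - \frac{5696}{o{\left(r{\left(10,h{\left(3 \right)} \right)} \right)}} = \frac{154 \left(-88\right)^{2}}{11475} - \frac{5696}{-5 + 2 \left(-8\right)^{2}} = 154 \cdot 7744 \cdot \frac{1}{11475} - \frac{5696}{-5 + 2 \cdot 64} = 1192576 \cdot \frac{1}{11475} - \frac{5696}{-5 + 128} = \frac{1192576}{11475} - \frac{5696}{123} = \frac{27108416}{470475}$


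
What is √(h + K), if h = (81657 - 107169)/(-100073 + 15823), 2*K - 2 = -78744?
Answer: I*√2794556693015/8425 ≈ 198.42*I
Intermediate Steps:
K = -39371 (K = 1 + (½)*(-78744) = 1 - 39372 = -39371)
h = 12756/42125 (h = -25512/(-84250) = -25512*(-1/84250) = 12756/42125 ≈ 0.30281)
√(h + K) = √(12756/42125 - 39371) = √(-1658490619/42125) = I*√2794556693015/8425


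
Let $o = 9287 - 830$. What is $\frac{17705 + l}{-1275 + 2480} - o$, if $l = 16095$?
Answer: $- \frac{2031377}{241} \approx -8429.0$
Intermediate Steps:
$o = 8457$ ($o = 9287 - 830 = 8457$)
$\frac{17705 + l}{-1275 + 2480} - o = \frac{17705 + 16095}{-1275 + 2480} - 8457 = \frac{33800}{1205} - 8457 = 33800 \cdot \frac{1}{1205} - 8457 = \frac{6760}{241} - 8457 = - \frac{2031377}{241}$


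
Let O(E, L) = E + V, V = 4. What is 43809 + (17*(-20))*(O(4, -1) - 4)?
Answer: 42449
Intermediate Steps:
O(E, L) = 4 + E (O(E, L) = E + 4 = 4 + E)
43809 + (17*(-20))*(O(4, -1) - 4) = 43809 + (17*(-20))*((4 + 4) - 4) = 43809 - 340*(8 - 4) = 43809 - 340*4 = 43809 - 1360 = 42449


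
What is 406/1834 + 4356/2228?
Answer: 158812/72967 ≈ 2.1765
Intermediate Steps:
406/1834 + 4356/2228 = 406*(1/1834) + 4356*(1/2228) = 29/131 + 1089/557 = 158812/72967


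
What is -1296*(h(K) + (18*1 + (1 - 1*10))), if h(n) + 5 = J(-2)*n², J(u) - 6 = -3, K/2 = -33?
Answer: -16941312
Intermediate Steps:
K = -66 (K = 2*(-33) = -66)
J(u) = 3 (J(u) = 6 - 3 = 3)
h(n) = -5 + 3*n²
-1296*(h(K) + (18*1 + (1 - 1*10))) = -1296*((-5 + 3*(-66)²) + (18*1 + (1 - 1*10))) = -1296*((-5 + 3*4356) + (18 + (1 - 10))) = -1296*((-5 + 13068) + (18 - 9)) = -1296*(13063 + 9) = -1296*13072 = -16941312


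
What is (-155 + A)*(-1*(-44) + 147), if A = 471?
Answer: 60356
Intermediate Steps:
(-155 + A)*(-1*(-44) + 147) = (-155 + 471)*(-1*(-44) + 147) = 316*(44 + 147) = 316*191 = 60356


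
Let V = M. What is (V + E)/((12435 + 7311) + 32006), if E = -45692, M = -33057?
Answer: -78749/51752 ≈ -1.5217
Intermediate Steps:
V = -33057
(V + E)/((12435 + 7311) + 32006) = (-33057 - 45692)/((12435 + 7311) + 32006) = -78749/(19746 + 32006) = -78749/51752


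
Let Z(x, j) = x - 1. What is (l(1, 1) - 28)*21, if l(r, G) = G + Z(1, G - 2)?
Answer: -567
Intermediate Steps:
Z(x, j) = -1 + x
l(r, G) = G (l(r, G) = G + (-1 + 1) = G + 0 = G)
(l(1, 1) - 28)*21 = (1 - 28)*21 = -27*21 = -567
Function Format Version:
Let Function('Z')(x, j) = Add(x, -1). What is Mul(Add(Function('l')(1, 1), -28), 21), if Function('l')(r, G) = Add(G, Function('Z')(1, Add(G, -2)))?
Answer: -567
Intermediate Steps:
Function('Z')(x, j) = Add(-1, x)
Function('l')(r, G) = G (Function('l')(r, G) = Add(G, Add(-1, 1)) = Add(G, 0) = G)
Mul(Add(Function('l')(1, 1), -28), 21) = Mul(Add(1, -28), 21) = Mul(-27, 21) = -567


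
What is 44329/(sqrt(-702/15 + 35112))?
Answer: 44329*sqrt(876630)/175326 ≈ 236.73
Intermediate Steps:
44329/(sqrt(-702/15 + 35112)) = 44329/(sqrt(-702*1/15 + 35112)) = 44329/(sqrt(-234/5 + 35112)) = 44329/(sqrt(175326/5)) = 44329/((sqrt(876630)/5)) = 44329*(sqrt(876630)/175326) = 44329*sqrt(876630)/175326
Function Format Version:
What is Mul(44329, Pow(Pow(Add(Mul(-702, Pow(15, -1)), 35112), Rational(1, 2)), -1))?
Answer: Mul(Rational(44329, 175326), Pow(876630, Rational(1, 2))) ≈ 236.73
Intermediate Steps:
Mul(44329, Pow(Pow(Add(Mul(-702, Pow(15, -1)), 35112), Rational(1, 2)), -1)) = Mul(44329, Pow(Pow(Add(Mul(-702, Rational(1, 15)), 35112), Rational(1, 2)), -1)) = Mul(44329, Pow(Pow(Add(Rational(-234, 5), 35112), Rational(1, 2)), -1)) = Mul(44329, Pow(Pow(Rational(175326, 5), Rational(1, 2)), -1)) = Mul(44329, Pow(Mul(Rational(1, 5), Pow(876630, Rational(1, 2))), -1)) = Mul(44329, Mul(Rational(1, 175326), Pow(876630, Rational(1, 2)))) = Mul(Rational(44329, 175326), Pow(876630, Rational(1, 2)))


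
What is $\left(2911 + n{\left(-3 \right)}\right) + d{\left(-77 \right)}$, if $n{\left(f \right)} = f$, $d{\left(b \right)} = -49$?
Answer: $2859$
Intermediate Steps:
$\left(2911 + n{\left(-3 \right)}\right) + d{\left(-77 \right)} = \left(2911 - 3\right) - 49 = 2908 - 49 = 2859$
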